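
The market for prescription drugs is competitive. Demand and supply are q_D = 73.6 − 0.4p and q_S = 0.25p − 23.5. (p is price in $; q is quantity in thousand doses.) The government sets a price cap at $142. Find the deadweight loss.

$11.08 thousand

In inverse form: demand p = 184 − 2.5q, supply p = 94 + 4q.
Competitive equilibrium: 184 − 2.5q = 94 + 4q → q* = 13.8462, p* = 149.3846.
At the ceiling p = 142, quantity supplied = (142 − 94)/4 = 12.
Willingness to pay at q' = 12: 184 − 2.5·12 = 154.
Δq = 13.8462 − 12 = 1.8462; wedge = 154 − 142 = 12.
Deadweight loss = ½ × 1.8462 × 12 = $11.08 thousand.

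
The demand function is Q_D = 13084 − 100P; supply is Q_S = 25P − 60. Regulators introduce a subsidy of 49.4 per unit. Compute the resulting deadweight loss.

In inverse form: demand P = 130.84 − 0.01Q, supply P = 2.4 + 0.04Q.
Competitive equilibrium: 130.84 − 0.01Q = 2.4 + 0.04Q → Q* = 2568.8, P* = 105.152.
The subsidy lowers effective supply by 49.4: P = 0.04Q − 47.
New quantity: 130.84 − 0.01Q = 0.04Q − 47 → Q' = 3556.8.
Overproduction ΔQ = 3556.8 − 2568.8 = 988; wedge = subsidy = 49.4.
Deadweight loss = ½ × 988 × 49.4 = 24403.60.

24403.60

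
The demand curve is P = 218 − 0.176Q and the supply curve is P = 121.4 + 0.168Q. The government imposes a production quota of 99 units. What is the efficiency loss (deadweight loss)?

Competitive equilibrium: 218 − 0.176Q = 121.4 + 0.168Q → Q* = 280.814, P* = 168.5767.
At Q = 99: demand price = 218 − 0.176·99 = 200.576; supply price = 121.4 + 0.168·99 = 138.032.
ΔQ = 280.814 − 99 = 181.814; wedge = 200.576 − 138.032 = 62.544.
Deadweight loss = ½ × 181.814 × 62.544 = 5685.69.

5685.69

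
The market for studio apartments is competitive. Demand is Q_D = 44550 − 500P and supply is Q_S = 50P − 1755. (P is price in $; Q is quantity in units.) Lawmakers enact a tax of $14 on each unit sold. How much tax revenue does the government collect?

In inverse form: demand P = 89.1 − 0.002Q, supply P = 35.1 + 0.02Q.
Competitive equilibrium: 89.1 − 0.002Q = 35.1 + 0.02Q → Q* = 2454.5455, P* = 84.1909.
With the tax, the buyer price exceeds the seller price by 14: (89.1 − 0.002Q) − (35.1 + 0.02Q) = 14 → Q' = 1818.1818.
Tax revenue = 14 × 1818.1818 = $25454.55.

$25454.55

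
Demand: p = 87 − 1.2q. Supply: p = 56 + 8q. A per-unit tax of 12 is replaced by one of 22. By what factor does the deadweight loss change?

3.361

Competitive equilibrium: 87 − 1.2q = 56 + 8q → q* = 3.3696, p* = 82.9565.
For a per-unit tax t: Δq = t/9.2, so DWL = ½·t·(t/9.2) = t²/18.4.
At t = 12: DWL = 7.826. At t = 22: DWL = 26.304.
Ratio = (22/12)² = 3.361.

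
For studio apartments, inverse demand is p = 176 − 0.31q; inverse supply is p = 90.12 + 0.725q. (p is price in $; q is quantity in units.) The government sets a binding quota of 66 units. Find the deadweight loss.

$149.13

Competitive equilibrium: 176 − 0.31q = 90.12 + 0.725q → q* = 82.9758, p* = 150.2775.
At q = 66: demand price = 176 − 0.31·66 = 155.54; supply price = 90.12 + 0.725·66 = 137.97.
Δq = 82.9758 − 66 = 16.9758; wedge = 155.54 − 137.97 = 17.57.
The triangle = ½ × 16.9758 × 17.57 = $149.13.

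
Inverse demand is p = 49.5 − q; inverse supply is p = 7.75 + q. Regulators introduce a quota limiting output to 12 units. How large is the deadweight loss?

Competitive equilibrium: 49.5 − q = 7.75 + q → q* = 20.875, p* = 28.625.
At q = 12: demand price = 49.5 − 1·12 = 37.5; supply price = 7.75 + 1·12 = 19.75.
Δq = 20.875 − 12 = 8.875; wedge = 37.5 − 19.75 = 17.75.
Deadweight loss = ½ × 8.875 × 17.75 = 78.77.

78.77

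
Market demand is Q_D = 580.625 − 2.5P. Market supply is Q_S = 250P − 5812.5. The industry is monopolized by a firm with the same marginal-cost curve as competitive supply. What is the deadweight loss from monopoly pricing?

In inverse form: demand P = 232.25 − 0.4Q, supply P = 23.25 + 0.004Q.
Competitive equilibrium: 232.25 − 0.4Q = 23.25 + 0.004Q → Q* = 517.3267, P* = 25.3193.
Marginal revenue: MR = 232.25 − 0.8Q. Set MR = MC: 232.25 − 0.8Q = 23.25 + 0.004Q → Q_m = 259.9502.
Price P_m = 232.25 − 0.4·259.9502 = 128.2699; MC(Q_m) = 23.25 + 0.004·259.9502 = 24.2898.
Competitive Q* = 517.3267, so ΔQ = 257.3765; wedge = 128.2699 − 24.2898 = 103.9801.
DWL = ½ × 257.3765 × 103.9801 = 13381.02.

13381.02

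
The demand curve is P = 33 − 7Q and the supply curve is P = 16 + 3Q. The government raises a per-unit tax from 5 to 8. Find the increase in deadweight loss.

1.95

Competitive equilibrium: 33 − 7Q = 16 + 3Q → Q* = 1.7, P* = 21.1.
For a per-unit tax t: ΔQ = t/10, so DWL = ½·t·(t/10) = t²/20.
At t = 5: DWL = 1.25. At t = 8: DWL = 3.2.
Increase = 3.2 − 1.25 = 1.95.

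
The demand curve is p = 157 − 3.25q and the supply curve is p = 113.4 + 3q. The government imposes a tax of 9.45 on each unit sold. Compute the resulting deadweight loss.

7.14

Competitive equilibrium: 157 − 3.25q = 113.4 + 3q → q* = 6.976, p* = 134.328.
With the tax, the buyer price exceeds the seller price by 9.45: (157 − 3.25q) − (113.4 + 3q) = 9.45 → q' = 5.464.
Δq = 6.976 − 5.464 = 1.512; the wedge equals the tax, 9.45.
Deadweight loss = ½ × 1.512 × 9.45 = 7.14.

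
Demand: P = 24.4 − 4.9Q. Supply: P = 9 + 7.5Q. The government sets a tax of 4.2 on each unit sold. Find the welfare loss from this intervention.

Competitive equilibrium: 24.4 − 4.9Q = 9 + 7.5Q → Q* = 1.2419, P* = 18.3145.
With the tax, the buyer price exceeds the seller price by 4.2: (24.4 − 4.9Q) − (9 + 7.5Q) = 4.2 → Q' = 0.9032.
ΔQ = 1.2419 − 0.9032 = 0.3387; the wedge equals the tax, 4.2.
Deadweight loss = ½ × 0.3387 × 4.2 = 0.71.

0.71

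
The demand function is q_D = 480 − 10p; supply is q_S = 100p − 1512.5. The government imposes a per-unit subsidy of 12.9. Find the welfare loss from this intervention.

756.41

In inverse form: demand p = 48 − 0.1q, supply p = 15.125 + 0.01q.
Competitive equilibrium: 48 − 0.1q = 15.125 + 0.01q → q* = 298.8636, p* = 18.1136.
The subsidy lowers effective supply by 12.9: p = 2.225 + 0.01q.
New quantity: 48 − 0.1q = 2.225 + 0.01q → q' = 416.1364.
Overproduction Δq = 416.1364 − 298.8636 = 117.2728; wedge = subsidy = 12.9.
DWL = ½ × 117.2728 × 12.9 = 756.41.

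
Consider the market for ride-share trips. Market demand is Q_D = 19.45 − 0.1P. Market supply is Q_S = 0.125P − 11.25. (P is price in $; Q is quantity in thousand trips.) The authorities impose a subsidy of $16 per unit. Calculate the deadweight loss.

In inverse form: demand P = 194.5 − 10Q, supply P = 90 + 8Q.
Competitive equilibrium: 194.5 − 10Q = 90 + 8Q → Q* = 5.8056, P* = 136.4444.
The subsidy lowers effective supply by 16: P = 74 + 8Q.
New quantity: 194.5 − 10Q = 74 + 8Q → Q' = 6.6944.
Overproduction ΔQ = 6.6944 − 5.8056 = 0.8888; wedge = subsidy = 16.
Welfare loss = ½ × 0.8888 × 16 = $7.11 thousand.

$7.11 thousand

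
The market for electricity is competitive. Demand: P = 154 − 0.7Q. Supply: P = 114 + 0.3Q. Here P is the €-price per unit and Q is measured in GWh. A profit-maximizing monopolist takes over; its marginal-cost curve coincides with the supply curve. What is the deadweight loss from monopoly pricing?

€135.64

Competitive equilibrium: 154 − 0.7Q = 114 + 0.3Q → Q* = 40, P* = 126.
Marginal revenue: MR = 154 − 1.4Q. Set MR = MC: 154 − 1.4Q = 114 + 0.3Q → Q_m = 23.5294.
Price P_m = 154 − 0.7·23.5294 = 137.5294; MC(Q_m) = 114 + 0.3·23.5294 = 121.0588.
Competitive Q* = 40, so ΔQ = 16.4706; wedge = 137.5294 − 121.0588 = 16.4706.
Deadweight loss = ½ × 16.4706 × 16.4706 = €135.64.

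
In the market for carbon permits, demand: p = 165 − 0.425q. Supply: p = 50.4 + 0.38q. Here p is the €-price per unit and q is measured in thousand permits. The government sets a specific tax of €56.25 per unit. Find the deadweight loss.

€1965.26 thousand

Competitive equilibrium: 165 − 0.425q = 50.4 + 0.38q → q* = 142.36025, p* = 104.49689.
With the tax, the buyer price exceeds the seller price by 56.25: (165 − 0.425q) − (50.4 + 0.38q) = 56.25 → q' = 72.48447.
Δq = 142.36025 − 72.48447 = 69.87578; the wedge equals the tax, 56.25.
The triangle = ½ × 69.87578 × 56.25 = €1965.26 thousand.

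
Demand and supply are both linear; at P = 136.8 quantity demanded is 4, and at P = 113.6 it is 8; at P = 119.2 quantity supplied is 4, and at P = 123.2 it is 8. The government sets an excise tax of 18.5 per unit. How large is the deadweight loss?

25.17

Demand slope = (113.6 − 136.8)/(8 − 4) = −5.8, so P = 160 − 5.8Q.
Supply slope = (123.2 − 119.2)/(8 − 4) = 1, so P = 115.2 + Q.
Competitive equilibrium: 160 − 5.8Q = 115.2 + Q → Q* = 6.5882, P* = 121.7882.
With the tax, the buyer price exceeds the seller price by 18.5: (160 − 5.8Q) − (115.2 + Q) = 18.5 → Q' = 3.8676.
ΔQ = 6.5882 − 3.8676 = 2.7206; the wedge equals the tax, 18.5.
Welfare loss = ½ × 2.7206 × 18.5 = 25.17.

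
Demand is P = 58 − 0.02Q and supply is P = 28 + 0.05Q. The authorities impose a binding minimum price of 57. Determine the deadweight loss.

5016.07

Competitive equilibrium: 58 − 0.02Q = 28 + 0.05Q → Q* = 428.5714, P* = 49.4286.
At the floor P = 57, quantity demanded = (58 − 57)/0.02 = 50.
Sellers' marginal cost at Q' = 50: 28 + 0.05·50 = 30.5.
ΔQ = 428.5714 − 50 = 378.5714; wedge = 57 − 30.5 = 26.5.
Deadweight loss = ½ × 378.5714 × 26.5 = 5016.07.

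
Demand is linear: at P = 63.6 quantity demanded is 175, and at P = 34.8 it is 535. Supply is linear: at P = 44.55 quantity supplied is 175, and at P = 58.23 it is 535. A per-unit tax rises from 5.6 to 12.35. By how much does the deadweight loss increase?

Demand slope = (34.8 − 63.6)/(535 − 175) = −0.08, so P = 77.6 − 0.08Q.
Supply slope = (58.23 − 44.55)/(535 − 175) = 0.038, so P = 37.9 + 0.038Q.
Competitive equilibrium: 77.6 − 0.08Q = 37.9 + 0.038Q → Q* = 336.4407, P* = 50.6847.
For a per-unit tax t: ΔQ = t/0.118, so DWL = ½·t·(t/0.118) = t²/0.236.
At t = 5.6: DWL = 132.881. At t = 12.35: DWL = 646.282.
Increase = 646.282 − 132.881 = 513.40.

513.40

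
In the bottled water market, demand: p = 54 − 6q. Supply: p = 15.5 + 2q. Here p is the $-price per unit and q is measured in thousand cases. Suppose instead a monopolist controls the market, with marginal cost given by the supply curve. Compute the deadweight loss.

Competitive equilibrium: 54 − 6q = 15.5 + 2q → q* = 4.8125, p* = 25.125.
Marginal revenue: MR = 54 − 12q. Set MR = MC: 54 − 12q = 15.5 + 2q → q_m = 2.75.
Price p_m = 54 − 6·2.75 = 37.5; MC(q_m) = 15.5 + 2·2.75 = 21.
Competitive q* = 4.8125, so Δq = 2.0625; wedge = 37.5 − 21 = 16.5.
The triangle = ½ × 2.0625 × 16.5 = $17.02 thousand.

$17.02 thousand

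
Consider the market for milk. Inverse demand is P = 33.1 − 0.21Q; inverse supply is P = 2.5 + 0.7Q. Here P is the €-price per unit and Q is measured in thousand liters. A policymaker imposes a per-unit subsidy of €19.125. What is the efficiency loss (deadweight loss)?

€200.97 thousand

Competitive equilibrium: 33.1 − 0.21Q = 2.5 + 0.7Q → Q* = 33.6264, P* = 26.0385.
The subsidy lowers effective supply by 19.125: P = 0.7Q − 16.625.
New quantity: 33.1 − 0.21Q = 0.7Q − 16.625 → Q' = 54.6429.
Overproduction ΔQ = 54.6429 − 33.6264 = 21.0165; wedge = subsidy = 19.125.
Deadweight loss = ½ × 21.0165 × 19.125 = €200.97 thousand.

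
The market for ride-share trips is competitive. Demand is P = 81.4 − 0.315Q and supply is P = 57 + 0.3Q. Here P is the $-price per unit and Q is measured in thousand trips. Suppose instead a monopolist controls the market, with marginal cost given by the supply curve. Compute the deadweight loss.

$55.53 thousand

Competitive equilibrium: 81.4 − 0.315Q = 57 + 0.3Q → Q* = 39.6748, P* = 68.9024.
Marginal revenue: MR = 81.4 − 0.63Q. Set MR = MC: 81.4 − 0.63Q = 57 + 0.3Q → Q_m = 26.2366.
Price P_m = 81.4 − 0.315·26.2366 = 73.1355; MC(Q_m) = 57 + 0.3·26.2366 = 64.871.
Competitive Q* = 39.6748, so ΔQ = 13.4382; wedge = 73.1355 − 64.871 = 8.2645.
The triangle = ½ × 13.4382 × 8.2645 = $55.53 thousand.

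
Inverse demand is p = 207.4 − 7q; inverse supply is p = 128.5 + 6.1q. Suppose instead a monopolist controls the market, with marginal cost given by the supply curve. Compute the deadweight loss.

Competitive equilibrium: 207.4 − 7q = 128.5 + 6.1q → q* = 6.0229, p* = 165.2397.
Marginal revenue: MR = 207.4 − 14q. Set MR = MC: 207.4 − 14q = 128.5 + 6.1q → q_m = 3.9254.
Price p_m = 207.4 − 7·3.9254 = 179.9222; MC(q_m) = 128.5 + 6.1·3.9254 = 152.4449.
Competitive q* = 6.0229, so Δq = 2.0975; wedge = 179.9222 − 152.4449 = 27.4773.
The triangle = ½ × 2.0975 × 27.4773 = 28.82.

28.82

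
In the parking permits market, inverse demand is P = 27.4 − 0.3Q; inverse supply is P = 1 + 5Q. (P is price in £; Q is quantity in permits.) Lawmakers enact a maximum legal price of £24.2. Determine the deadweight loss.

£0.31

Competitive equilibrium: 27.4 − 0.3Q = 1 + 5Q → Q* = 4.9811, P* = 25.9057.
At the ceiling P = 24.2, quantity supplied = (24.2 − 1)/5 = 4.64.
Willingness to pay at Q' = 4.64: 27.4 − 0.3·4.64 = 26.008.
ΔQ = 4.9811 − 4.64 = 0.3411; wedge = 26.008 − 24.2 = 1.808.
DWL = ½ × 0.3411 × 1.808 = £0.31.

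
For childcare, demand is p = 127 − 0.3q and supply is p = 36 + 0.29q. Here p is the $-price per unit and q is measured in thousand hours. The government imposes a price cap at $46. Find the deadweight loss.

$4230.64 thousand

Competitive equilibrium: 127 − 0.3q = 36 + 0.29q → q* = 154.2373, p* = 80.7288.
At the ceiling p = 46, quantity supplied = (46 − 36)/0.29 = 34.4828.
Willingness to pay at q' = 34.4828: 127 − 0.3·34.4828 = 116.6552.
Δq = 154.2373 − 34.4828 = 119.7545; wedge = 116.6552 − 46 = 70.6552.
Deadweight loss = ½ × 119.7545 × 70.6552 = $4230.64 thousand.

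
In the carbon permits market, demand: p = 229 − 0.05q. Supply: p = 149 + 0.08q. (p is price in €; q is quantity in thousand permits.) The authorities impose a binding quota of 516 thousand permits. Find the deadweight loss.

€642.02 thousand

Competitive equilibrium: 229 − 0.05q = 149 + 0.08q → q* = 615.3846, p* = 198.2308.
At q = 516: demand price = 229 − 0.05·516 = 203.2; supply price = 149 + 0.08·516 = 190.28.
Δq = 615.3846 − 516 = 99.3846; wedge = 203.2 − 190.28 = 12.92.
The triangle = ½ × 99.3846 × 12.92 = €642.02 thousand.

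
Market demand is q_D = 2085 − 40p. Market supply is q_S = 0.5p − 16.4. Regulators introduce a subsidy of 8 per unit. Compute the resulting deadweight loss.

15.80

In inverse form: demand p = 52.125 − 0.025q, supply p = 32.8 + 2q.
Competitive equilibrium: 52.125 − 0.025q = 32.8 + 2q → q* = 9.5432, p* = 51.8864.
The subsidy lowers effective supply by 8: p = 24.8 + 2q.
New quantity: 52.125 − 0.025q = 24.8 + 2q → q' = 13.4938.
Overproduction Δq = 13.4938 − 9.5432 = 3.9506; wedge = subsidy = 8.
Deadweight loss = ½ × 3.9506 × 8 = 15.80.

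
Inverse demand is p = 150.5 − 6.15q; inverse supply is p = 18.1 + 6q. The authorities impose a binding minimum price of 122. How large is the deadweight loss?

Competitive equilibrium: 150.5 − 6.15q = 18.1 + 6q → q* = 10.8971, p* = 83.4827.
At the floor p = 122, quantity demanded = (150.5 − 122)/6.15 = 4.6341.
Sellers' marginal cost at q' = 4.6341: 18.1 + 6·4.6341 = 45.9046.
Δq = 10.8971 − 4.6341 = 6.263; wedge = 122 − 45.9046 = 76.0954.
Welfare loss = ½ × 6.263 × 76.0954 = 238.29.

238.29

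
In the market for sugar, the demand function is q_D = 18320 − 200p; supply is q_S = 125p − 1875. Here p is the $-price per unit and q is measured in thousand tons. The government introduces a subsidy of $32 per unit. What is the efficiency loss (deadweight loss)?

$39384.62 thousand

In inverse form: demand p = 91.6 − 0.005q, supply p = 15 + 0.008q.
Competitive equilibrium: 91.6 − 0.005q = 15 + 0.008q → q* = 5892.3077, p* = 62.1385.
The subsidy lowers effective supply by 32: p = 0.008q − 17.
New quantity: 91.6 − 0.005q = 0.008q − 17 → q' = 8353.8462.
Overproduction Δq = 8353.8462 − 5892.3077 = 2461.5385; wedge = subsidy = 32.
The triangle = ½ × 2461.5385 × 32 = $39384.62 thousand.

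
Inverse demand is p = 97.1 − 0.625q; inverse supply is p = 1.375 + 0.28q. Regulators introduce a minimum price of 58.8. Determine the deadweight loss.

Competitive equilibrium: 97.1 − 0.625q = 1.375 + 0.28q → q* = 105.7735, p* = 30.9916.
At the floor p = 58.8, quantity demanded = (97.1 − 58.8)/0.625 = 61.28.
Sellers' marginal cost at q' = 61.28: 1.375 + 0.28·61.28 = 18.5334.
Δq = 105.7735 − 61.28 = 44.4935; wedge = 58.8 − 18.5334 = 40.2666.
Welfare loss = ½ × 44.4935 × 40.2666 = 895.80.

895.80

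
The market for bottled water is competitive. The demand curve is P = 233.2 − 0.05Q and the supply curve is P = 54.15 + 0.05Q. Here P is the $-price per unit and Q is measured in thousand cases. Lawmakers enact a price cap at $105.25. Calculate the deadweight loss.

$29529.61 thousand

Competitive equilibrium: 233.2 − 0.05Q = 54.15 + 0.05Q → Q* = 1790.5, P* = 143.675.
At the ceiling P = 105.25, quantity supplied = (105.25 − 54.15)/0.05 = 1022.
Willingness to pay at Q' = 1022: 233.2 − 0.05·1022 = 182.1.
ΔQ = 1790.5 − 1022 = 768.5; wedge = 182.1 − 105.25 = 76.85.
Welfare loss = ½ × 768.5 × 76.85 = $29529.61 thousand.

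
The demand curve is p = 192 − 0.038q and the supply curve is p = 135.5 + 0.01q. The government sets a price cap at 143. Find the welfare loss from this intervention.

4377.60

Competitive equilibrium: 192 − 0.038q = 135.5 + 0.01q → q* = 1177.0833, p* = 147.2708.
At the ceiling p = 143, quantity supplied = (143 − 135.5)/0.01 = 750.
Willingness to pay at q' = 750: 192 − 0.038·750 = 163.5.
Δq = 1177.0833 − 750 = 427.0833; wedge = 163.5 − 143 = 20.5.
DWL = ½ × 427.0833 × 20.5 = 4377.60.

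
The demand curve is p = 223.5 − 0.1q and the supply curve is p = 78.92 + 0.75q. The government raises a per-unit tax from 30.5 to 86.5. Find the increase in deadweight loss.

Competitive equilibrium: 223.5 − 0.1q = 78.92 + 0.75q → q* = 170.0941, p* = 206.4906.
For a per-unit tax t: Δq = t/0.85, so DWL = ½·t·(t/0.85) = t²/1.7.
At t = 30.5: DWL = 547.206. At t = 86.5: DWL = 4401.324.
Increase = 4401.324 − 547.206 = 3854.12.

3854.12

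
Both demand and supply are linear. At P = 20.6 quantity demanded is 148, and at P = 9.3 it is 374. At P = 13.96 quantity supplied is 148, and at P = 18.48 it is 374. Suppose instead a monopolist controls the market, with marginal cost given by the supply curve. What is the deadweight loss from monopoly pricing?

358.38

Demand slope = (9.3 − 20.6)/(374 − 148) = −0.05, so P = 28 − 0.05Q.
Supply slope = (18.48 − 13.96)/(374 − 148) = 0.02, so P = 11 + 0.02Q.
Competitive equilibrium: 28 − 0.05Q = 11 + 0.02Q → Q* = 242.85714, P* = 15.85714.
Marginal revenue: MR = 28 − 0.1Q. Set MR = MC: 28 − 0.1Q = 11 + 0.02Q → Q_m = 141.66667.
Price P_m = 28 − 0.05·141.66667 = 20.91667; MC(Q_m) = 11 + 0.02·141.66667 = 13.83333.
Competitive Q* = 242.85714, so ΔQ = 101.19047; wedge = 20.91667 − 13.83333 = 7.08334.
Deadweight loss = ½ × 101.19047 × 7.08334 = 358.38.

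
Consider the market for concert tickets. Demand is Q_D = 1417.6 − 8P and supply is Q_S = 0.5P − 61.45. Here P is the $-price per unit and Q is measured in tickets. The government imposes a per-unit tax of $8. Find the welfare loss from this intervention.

In inverse form: demand P = 177.2 − 0.125Q, supply P = 122.9 + 2Q.
Competitive equilibrium: 177.2 − 0.125Q = 122.9 + 2Q → Q* = 25.5529, P* = 174.0059.
With the tax, the buyer price exceeds the seller price by 8: (177.2 − 0.125Q) − (122.9 + 2Q) = 8 → Q' = 21.7882.
ΔQ = 25.5529 − 21.7882 = 3.7647; the wedge equals the tax, 8.
DWL = ½ × 3.7647 × 8 = $15.06.

$15.06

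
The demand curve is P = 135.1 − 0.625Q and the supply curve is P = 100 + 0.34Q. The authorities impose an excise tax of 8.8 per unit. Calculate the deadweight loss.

Competitive equilibrium: 135.1 − 0.625Q = 100 + 0.34Q → Q* = 36.3731, P* = 112.3668.
With the tax, the buyer price exceeds the seller price by 8.8: (135.1 − 0.625Q) − (100 + 0.34Q) = 8.8 → Q' = 27.2539.
ΔQ = 36.3731 − 27.2539 = 9.1192; the wedge equals the tax, 8.8.
Deadweight loss = ½ × 9.1192 × 8.8 = 40.12.

40.12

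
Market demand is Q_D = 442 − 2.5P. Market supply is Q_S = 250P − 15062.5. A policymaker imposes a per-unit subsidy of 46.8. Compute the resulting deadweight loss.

2710.69

In inverse form: demand P = 176.8 − 0.4Q, supply P = 60.25 + 0.004Q.
Competitive equilibrium: 176.8 − 0.4Q = 60.25 + 0.004Q → Q* = 288.4901, P* = 61.404.
The subsidy lowers effective supply by 46.8: P = 13.45 + 0.004Q.
New quantity: 176.8 − 0.4Q = 13.45 + 0.004Q → Q' = 404.3317.
Overproduction ΔQ = 404.3317 − 288.4901 = 115.8416; wedge = subsidy = 46.8.
DWL = ½ × 115.8416 × 46.8 = 2710.69.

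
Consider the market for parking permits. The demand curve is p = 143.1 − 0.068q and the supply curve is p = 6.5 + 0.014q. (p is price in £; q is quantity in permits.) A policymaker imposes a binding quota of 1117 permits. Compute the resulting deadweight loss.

£12350.85

Competitive equilibrium: 143.1 − 0.068q = 6.5 + 0.014q → q* = 1665.8537, p* = 29.822.
At q = 1117: demand price = 143.1 − 0.068·1117 = 67.144; supply price = 6.5 + 0.014·1117 = 22.138.
Δq = 1665.8537 − 1117 = 548.8537; wedge = 67.144 − 22.138 = 45.006.
The triangle = ½ × 548.8537 × 45.006 = £12350.85.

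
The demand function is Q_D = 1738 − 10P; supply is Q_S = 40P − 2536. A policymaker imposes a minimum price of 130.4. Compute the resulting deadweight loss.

12611.29

In inverse form: demand P = 173.8 − 0.1Q, supply P = 63.4 + 0.025Q.
Competitive equilibrium: 173.8 − 0.1Q = 63.4 + 0.025Q → Q* = 883.2, P* = 85.48.
At the floor P = 130.4, quantity demanded = (173.8 − 130.4)/0.1 = 434.
Sellers' marginal cost at Q' = 434: 63.4 + 0.025·434 = 74.25.
ΔQ = 883.2 − 434 = 449.2; wedge = 130.4 − 74.25 = 56.15.
Deadweight loss = ½ × 449.2 × 56.15 = 12611.29.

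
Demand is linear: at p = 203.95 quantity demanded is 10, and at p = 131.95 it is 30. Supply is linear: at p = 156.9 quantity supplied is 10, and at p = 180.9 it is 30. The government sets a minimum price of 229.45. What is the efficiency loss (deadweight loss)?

Demand slope = (131.95 − 203.95)/(30 − 10) = −3.6, so p = 239.95 − 3.6q.
Supply slope = (180.9 − 156.9)/(30 − 10) = 1.2, so p = 144.9 + 1.2q.
Competitive equilibrium: 239.95 − 3.6q = 144.9 + 1.2q → q* = 19.8021, p* = 168.6625.
At the floor p = 229.45, quantity demanded = (239.95 − 229.45)/3.6 = 2.9167.
Sellers' marginal cost at q' = 2.9167: 144.9 + 1.2·2.9167 = 148.4.
Δq = 19.8021 − 2.9167 = 16.8854; wedge = 229.45 − 148.4 = 81.05.
DWL = ½ × 16.8854 × 81.05 = 684.28.

684.28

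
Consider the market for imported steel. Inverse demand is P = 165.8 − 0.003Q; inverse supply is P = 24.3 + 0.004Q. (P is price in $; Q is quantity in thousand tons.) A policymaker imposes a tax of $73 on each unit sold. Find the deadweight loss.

$380642.86 thousand

Competitive equilibrium: 165.8 − 0.003Q = 24.3 + 0.004Q → Q* = 20214.2857, P* = 105.1571.
With the tax, the buyer price exceeds the seller price by 73: (165.8 − 0.003Q) − (24.3 + 0.004Q) = 73 → Q' = 9785.7143.
ΔQ = 20214.2857 − 9785.7143 = 10428.5714; the wedge equals the tax, 73.
The triangle = ½ × 10428.5714 × 73 = $380642.86 thousand.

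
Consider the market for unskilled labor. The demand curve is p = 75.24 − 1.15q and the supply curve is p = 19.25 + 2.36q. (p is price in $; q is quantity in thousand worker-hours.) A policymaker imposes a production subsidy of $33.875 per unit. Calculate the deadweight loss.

Competitive equilibrium: 75.24 − 1.15q = 19.25 + 2.36q → q* = 15.9516, p* = 56.8957.
The subsidy lowers effective supply by 33.875: p = 2.36q − 14.625.
New quantity: 75.24 − 1.15q = 2.36q − 14.625 → q' = 25.6026.
Overproduction Δq = 25.6026 − 15.9516 = 9.651; wedge = subsidy = 33.875.
DWL = ½ × 9.651 × 33.875 = $163.46 thousand.

$163.46 thousand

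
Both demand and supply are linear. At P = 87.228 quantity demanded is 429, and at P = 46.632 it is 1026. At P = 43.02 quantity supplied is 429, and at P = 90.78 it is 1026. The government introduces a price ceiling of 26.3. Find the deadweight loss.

19074.39

Demand slope = (46.632 − 87.228)/(1026 − 429) = −0.068, so P = 116.4 − 0.068Q.
Supply slope = (90.78 − 43.02)/(1026 − 429) = 0.08, so P = 8.7 + 0.08Q.
Competitive equilibrium: 116.4 − 0.068Q = 8.7 + 0.08Q → Q* = 727.7027, P* = 66.9162.
At the ceiling P = 26.3, quantity supplied = (26.3 − 8.7)/0.08 = 220.
Willingness to pay at Q' = 220: 116.4 − 0.068·220 = 101.44.
ΔQ = 727.7027 − 220 = 507.7027; wedge = 101.44 − 26.3 = 75.14.
DWL = ½ × 507.7027 × 75.14 = 19074.39.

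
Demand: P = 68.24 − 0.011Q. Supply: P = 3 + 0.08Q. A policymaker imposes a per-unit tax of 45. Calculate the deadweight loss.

Competitive equilibrium: 68.24 − 0.011Q = 3 + 0.08Q → Q* = 716.9231, P* = 60.3538.
With the tax, the buyer price exceeds the seller price by 45: (68.24 − 0.011Q) − (3 + 0.08Q) = 45 → Q' = 222.4176.
ΔQ = 716.9231 − 222.4176 = 494.5055; the wedge equals the tax, 45.
The triangle = ½ × 494.5055 × 45 = 11126.37.

11126.37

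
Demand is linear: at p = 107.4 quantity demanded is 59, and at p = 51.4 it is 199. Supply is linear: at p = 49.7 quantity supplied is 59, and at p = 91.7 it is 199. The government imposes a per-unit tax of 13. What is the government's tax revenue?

Demand slope = (51.4 − 107.4)/(199 − 59) = −0.4, so p = 131 − 0.4q.
Supply slope = (91.7 − 49.7)/(199 − 59) = 0.3, so p = 32 + 0.3q.
Competitive equilibrium: 131 − 0.4q = 32 + 0.3q → q* = 141.4286, p* = 74.4286.
With the tax, the buyer price exceeds the seller price by 13: (131 − 0.4q) − (32 + 0.3q) = 13 → q' = 122.8571.
Tax revenue = 13 × 122.8571 = 1597.14.

1597.14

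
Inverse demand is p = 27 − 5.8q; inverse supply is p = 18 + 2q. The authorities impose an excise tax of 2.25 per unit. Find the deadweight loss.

0.32

Competitive equilibrium: 27 − 5.8q = 18 + 2q → q* = 1.1538, p* = 20.3077.
With the tax, the buyer price exceeds the seller price by 2.25: (27 − 5.8q) − (18 + 2q) = 2.25 → q' = 0.8654.
Δq = 1.1538 − 0.8654 = 0.2884; the wedge equals the tax, 2.25.
The triangle = ½ × 0.2884 × 2.25 = 0.32.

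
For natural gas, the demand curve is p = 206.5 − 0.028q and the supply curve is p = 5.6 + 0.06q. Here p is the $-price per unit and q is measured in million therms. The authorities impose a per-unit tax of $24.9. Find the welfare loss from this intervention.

Competitive equilibrium: 206.5 − 0.028q = 5.6 + 0.06q → q* = 2282.9545, p* = 142.5773.
With the tax, the buyer price exceeds the seller price by 24.9: (206.5 − 0.028q) − (5.6 + 0.06q) = 24.9 → q' = 2000.
Δq = 2282.9545 − 2000 = 282.9545; the wedge equals the tax, 24.9.
DWL = ½ × 282.9545 × 24.9 = $3522.78 million.

$3522.78 million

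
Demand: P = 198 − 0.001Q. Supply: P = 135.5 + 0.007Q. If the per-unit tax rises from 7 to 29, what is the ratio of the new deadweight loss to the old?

17.163

Competitive equilibrium: 198 − 0.001Q = 135.5 + 0.007Q → Q* = 7812.5, P* = 190.1875.
For a per-unit tax t: ΔQ = t/0.008, so DWL = ½·t·(t/0.008) = t²/0.016.
At t = 7: DWL = 3062.5. At t = 29: DWL = 52562.5.
Ratio = (29/7)² = 17.163.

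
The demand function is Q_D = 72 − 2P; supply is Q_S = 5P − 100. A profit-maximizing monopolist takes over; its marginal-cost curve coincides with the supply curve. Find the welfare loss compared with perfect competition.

In inverse form: demand P = 36 − 0.5Q, supply P = 20 + 0.2Q.
Competitive equilibrium: 36 − 0.5Q = 20 + 0.2Q → Q* = 22.8571, P* = 24.5714.
Marginal revenue: MR = 36 − Q. Set MR = MC: 36 − Q = 20 + 0.2Q → Q_m = 13.3333.
Price P_m = 36 − 0.5·13.3333 = 29.3334; MC(Q_m) = 20 + 0.2·13.3333 = 22.6667.
Competitive Q* = 22.8571, so ΔQ = 9.5238; wedge = 29.3334 − 22.6667 = 6.6667.
The triangle = ½ × 9.5238 × 6.6667 = 31.75.

31.75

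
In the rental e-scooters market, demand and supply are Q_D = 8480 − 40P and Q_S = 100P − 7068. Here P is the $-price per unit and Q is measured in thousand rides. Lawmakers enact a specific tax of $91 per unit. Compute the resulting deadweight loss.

$118300 thousand

In inverse form: demand P = 212 − 0.025Q, supply P = 70.68 + 0.01Q.
Competitive equilibrium: 212 − 0.025Q = 70.68 + 0.01Q → Q* = 4037.7143, P* = 111.0571.
With the tax, the buyer price exceeds the seller price by 91: (212 − 0.025Q) − (70.68 + 0.01Q) = 91 → Q' = 1437.7143.
ΔQ = 4037.7143 − 1437.7143 = 2600; the wedge equals the tax, 91.
Deadweight loss = ½ × 2600 × 91 = $118300 thousand.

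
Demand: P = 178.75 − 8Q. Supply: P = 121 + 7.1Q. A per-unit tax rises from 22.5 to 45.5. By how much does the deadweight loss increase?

Competitive equilibrium: 178.75 − 8Q = 121 + 7.1Q → Q* = 3.8245, P* = 148.154.
For a per-unit tax t: ΔQ = t/15.1, so DWL = ½·t·(t/15.1) = t²/30.2.
At t = 22.5: DWL = 16.763. At t = 45.5: DWL = 68.551.
Increase = 68.551 − 16.763 = 51.79.

51.79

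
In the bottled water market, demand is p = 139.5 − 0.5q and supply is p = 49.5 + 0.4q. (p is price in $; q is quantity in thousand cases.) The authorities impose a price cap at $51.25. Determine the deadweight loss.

$4114.86 thousand

Competitive equilibrium: 139.5 − 0.5q = 49.5 + 0.4q → q* = 100, p* = 89.5.
At the ceiling p = 51.25, quantity supplied = (51.25 − 49.5)/0.4 = 4.375.
Willingness to pay at q' = 4.375: 139.5 − 0.5·4.375 = 137.3125.
Δq = 100 − 4.375 = 95.625; wedge = 137.3125 − 51.25 = 86.0625.
The triangle = ½ × 95.625 × 86.0625 = $4114.86 thousand.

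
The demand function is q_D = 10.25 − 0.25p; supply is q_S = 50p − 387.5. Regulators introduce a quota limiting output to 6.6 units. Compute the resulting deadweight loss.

In inverse form: demand p = 41 − 4q, supply p = 7.75 + 0.02q.
Competitive equilibrium: 41 − 4q = 7.75 + 0.02q → q* = 8.2711, p* = 7.9154.
At q = 6.6: demand price = 41 − 4·6.6 = 14.6; supply price = 7.75 + 0.02·6.6 = 7.882.
Δq = 8.2711 − 6.6 = 1.6711; wedge = 14.6 − 7.882 = 6.718.
The triangle = ½ × 1.6711 × 6.718 = 5.61.

5.61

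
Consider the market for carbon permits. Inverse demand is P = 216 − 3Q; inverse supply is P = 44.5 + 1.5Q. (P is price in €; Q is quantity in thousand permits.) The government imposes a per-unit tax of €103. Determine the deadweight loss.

€1178.78 thousand

Competitive equilibrium: 216 − 3Q = 44.5 + 1.5Q → Q* = 38.1111, P* = 101.6667.
With the tax, the buyer price exceeds the seller price by 103: (216 − 3Q) − (44.5 + 1.5Q) = 103 → Q' = 15.2222.
ΔQ = 38.1111 − 15.2222 = 22.8889; the wedge equals the tax, 103.
DWL = ½ × 22.8889 × 103 = €1178.78 thousand.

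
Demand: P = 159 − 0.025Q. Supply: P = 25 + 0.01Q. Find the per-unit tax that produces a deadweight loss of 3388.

15.4

Competitive equilibrium: 159 − 0.025Q = 25 + 0.01Q → Q* = 3828.5714, P* = 63.2857.
A tax t gives ΔQ = t/0.035 and wedge t, so DWL = t²/0.07.
t²/0.07 = 3388 → t² = 237.16 → t = 15.4.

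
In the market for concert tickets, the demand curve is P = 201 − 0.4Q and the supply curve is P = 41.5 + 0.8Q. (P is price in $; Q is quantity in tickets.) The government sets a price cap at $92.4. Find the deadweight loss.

$2880.80

Competitive equilibrium: 201 − 0.4Q = 41.5 + 0.8Q → Q* = 132.9167, P* = 147.8333.
At the ceiling P = 92.4, quantity supplied = (92.4 − 41.5)/0.8 = 63.625.
Willingness to pay at Q' = 63.625: 201 − 0.4·63.625 = 175.55.
ΔQ = 132.9167 − 63.625 = 69.2917; wedge = 175.55 − 92.4 = 83.15.
DWL = ½ × 69.2917 × 83.15 = $2880.80.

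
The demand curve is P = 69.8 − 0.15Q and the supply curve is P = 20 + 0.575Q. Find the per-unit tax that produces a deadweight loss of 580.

29

Competitive equilibrium: 69.8 − 0.15Q = 20 + 0.575Q → Q* = 68.6897, P* = 59.4966.
A tax t gives ΔQ = t/0.725 and wedge t, so DWL = t²/1.45.
t²/1.45 = 580 → t² = 841 → t = 29.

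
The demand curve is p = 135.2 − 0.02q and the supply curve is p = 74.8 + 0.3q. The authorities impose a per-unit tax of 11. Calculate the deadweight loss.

189.06

Competitive equilibrium: 135.2 − 0.02q = 74.8 + 0.3q → q* = 188.75, p* = 131.425.
With the tax, the buyer price exceeds the seller price by 11: (135.2 − 0.02q) − (74.8 + 0.3q) = 11 → q' = 154.375.
Δq = 188.75 − 154.375 = 34.375; the wedge equals the tax, 11.
The triangle = ½ × 34.375 × 11 = 189.06.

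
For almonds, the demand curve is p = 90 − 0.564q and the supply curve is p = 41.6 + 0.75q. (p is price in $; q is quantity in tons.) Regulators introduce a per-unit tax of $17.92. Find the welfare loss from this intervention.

Competitive equilibrium: 90 − 0.564q = 41.6 + 0.75q → q* = 36.8341, p* = 69.2256.
With the tax, the buyer price exceeds the seller price by 17.92: (90 − 0.564q) − (41.6 + 0.75q) = 17.92 → q' = 23.1963.
Δq = 36.8341 − 23.1963 = 13.6378; the wedge equals the tax, 17.92.
Deadweight loss = ½ × 13.6378 × 17.92 = $122.19.

$122.19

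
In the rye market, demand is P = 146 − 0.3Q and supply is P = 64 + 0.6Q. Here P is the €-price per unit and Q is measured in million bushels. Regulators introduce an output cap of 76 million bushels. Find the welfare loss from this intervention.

Competitive equilibrium: 146 − 0.3Q = 64 + 0.6Q → Q* = 91.1111, P* = 118.6667.
At Q = 76: demand price = 146 − 0.3·76 = 123.2; supply price = 64 + 0.6·76 = 109.6.
ΔQ = 91.1111 − 76 = 15.1111; wedge = 123.2 − 109.6 = 13.6.
Welfare loss = ½ × 15.1111 × 13.6 = €102.76 million.

€102.76 million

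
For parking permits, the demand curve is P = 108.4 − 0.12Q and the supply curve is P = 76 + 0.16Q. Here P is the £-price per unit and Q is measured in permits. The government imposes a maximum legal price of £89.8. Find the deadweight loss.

£121.54

Competitive equilibrium: 108.4 − 0.12Q = 76 + 0.16Q → Q* = 115.7143, P* = 94.5143.
At the ceiling P = 89.8, quantity supplied = (89.8 − 76)/0.16 = 86.25.
Willingness to pay at Q' = 86.25: 108.4 − 0.12·86.25 = 98.05.
ΔQ = 115.7143 − 86.25 = 29.4643; wedge = 98.05 − 89.8 = 8.25.
Welfare loss = ½ × 29.4643 × 8.25 = £121.54.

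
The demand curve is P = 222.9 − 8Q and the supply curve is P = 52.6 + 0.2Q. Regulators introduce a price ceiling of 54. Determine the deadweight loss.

777.22

Competitive equilibrium: 222.9 − 8Q = 52.6 + 0.2Q → Q* = 20.7683, P* = 56.7537.
At the ceiling P = 54, quantity supplied = (54 − 52.6)/0.2 = 7.
Willingness to pay at Q' = 7: 222.9 − 8·7 = 166.9.
ΔQ = 20.7683 − 7 = 13.7683; wedge = 166.9 − 54 = 112.9.
Welfare loss = ½ × 13.7683 × 112.9 = 777.22.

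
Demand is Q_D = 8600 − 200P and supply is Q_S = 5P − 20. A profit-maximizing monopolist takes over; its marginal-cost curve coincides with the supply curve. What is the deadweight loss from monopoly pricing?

In inverse form: demand P = 43 − 0.005Q, supply P = 4 + 0.2Q.
Competitive equilibrium: 43 − 0.005Q = 4 + 0.2Q → Q* = 190.2439, P* = 42.0488.
Marginal revenue: MR = 43 − 0.01Q. Set MR = MC: 43 − 0.01Q = 4 + 0.2Q → Q_m = 185.7143.
Price P_m = 43 − 0.005·185.7143 = 42.0714; MC(Q_m) = 4 + 0.2·185.7143 = 41.1429.
Competitive Q* = 190.2439, so ΔQ = 4.5296; wedge = 42.0714 − 41.1429 = 0.9285.
DWL = ½ × 4.5296 × 0.9285 = 2.10.

2.10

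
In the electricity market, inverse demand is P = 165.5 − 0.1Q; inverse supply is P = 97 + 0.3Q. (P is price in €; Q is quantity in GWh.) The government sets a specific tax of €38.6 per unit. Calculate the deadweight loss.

€1862.45

Competitive equilibrium: 165.5 − 0.1Q = 97 + 0.3Q → Q* = 171.25, P* = 148.375.
With the tax, the buyer price exceeds the seller price by 38.6: (165.5 − 0.1Q) − (97 + 0.3Q) = 38.6 → Q' = 74.75.
ΔQ = 171.25 − 74.75 = 96.5; the wedge equals the tax, 38.6.
Welfare loss = ½ × 96.5 × 38.6 = €1862.45.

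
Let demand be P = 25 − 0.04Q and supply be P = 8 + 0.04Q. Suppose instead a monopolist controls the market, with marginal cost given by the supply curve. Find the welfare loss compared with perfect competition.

Competitive equilibrium: 25 − 0.04Q = 8 + 0.04Q → Q* = 212.5, P* = 16.5.
Marginal revenue: MR = 25 − 0.08Q. Set MR = MC: 25 − 0.08Q = 8 + 0.04Q → Q_m = 141.6667.
Price P_m = 25 − 0.04·141.6667 = 19.3333; MC(Q_m) = 8 + 0.04·141.6667 = 13.6667.
Competitive Q* = 212.5, so ΔQ = 70.8333; wedge = 19.3333 − 13.6667 = 5.6666.
Welfare loss = ½ × 70.8333 × 5.6666 = 200.69.

200.69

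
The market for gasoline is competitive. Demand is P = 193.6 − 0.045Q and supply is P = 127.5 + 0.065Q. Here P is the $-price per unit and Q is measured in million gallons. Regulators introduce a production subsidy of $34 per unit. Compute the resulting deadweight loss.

Competitive equilibrium: 193.6 − 0.045Q = 127.5 + 0.065Q → Q* = 600.9091, P* = 166.5591.
The subsidy lowers effective supply by 34: P = 93.5 + 0.065Q.
New quantity: 193.6 − 0.045Q = 93.5 + 0.065Q → Q' = 910.
Overproduction ΔQ = 910 − 600.9091 = 309.0909; wedge = subsidy = 34.
Deadweight loss = ½ × 309.0909 × 34 = $5254.55 million.

$5254.55 million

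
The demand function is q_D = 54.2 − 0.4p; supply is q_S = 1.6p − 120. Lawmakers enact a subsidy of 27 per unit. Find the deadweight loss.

In inverse form: demand p = 135.5 − 2.5q, supply p = 75 + 0.625q.
Competitive equilibrium: 135.5 − 2.5q = 75 + 0.625q → q* = 19.36, p* = 87.1.
The subsidy lowers effective supply by 27: p = 48 + 0.625q.
New quantity: 135.5 − 2.5q = 48 + 0.625q → q' = 28.
Overproduction Δq = 28 − 19.36 = 8.64; wedge = subsidy = 27.
Welfare loss = ½ × 8.64 × 27 = 116.64.

116.64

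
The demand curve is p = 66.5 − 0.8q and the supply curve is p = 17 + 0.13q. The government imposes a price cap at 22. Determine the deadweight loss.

Competitive equilibrium: 66.5 − 0.8q = 17 + 0.13q → q* = 53.2258, p* = 23.9194.
At the ceiling p = 22, quantity supplied = (22 − 17)/0.13 = 38.4615.
Willingness to pay at q' = 38.4615: 66.5 − 0.8·38.4615 = 35.7308.
Δq = 53.2258 − 38.4615 = 14.7643; wedge = 35.7308 − 22 = 13.7308.
Welfare loss = ½ × 14.7643 × 13.7308 = 101.36.

101.36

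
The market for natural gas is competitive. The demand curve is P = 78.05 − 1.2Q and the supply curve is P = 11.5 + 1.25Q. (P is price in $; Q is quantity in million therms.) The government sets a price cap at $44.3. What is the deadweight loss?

Competitive equilibrium: 78.05 − 1.2Q = 11.5 + 1.25Q → Q* = 27.1633, P* = 45.4541.
At the ceiling P = 44.3, quantity supplied = (44.3 − 11.5)/1.25 = 26.24.
Willingness to pay at Q' = 26.24: 78.05 − 1.2·26.24 = 46.562.
ΔQ = 27.1633 − 26.24 = 0.9233; wedge = 46.562 − 44.3 = 2.262.
DWL = ½ × 0.9233 × 2.262 = $1.04 million.

$1.04 million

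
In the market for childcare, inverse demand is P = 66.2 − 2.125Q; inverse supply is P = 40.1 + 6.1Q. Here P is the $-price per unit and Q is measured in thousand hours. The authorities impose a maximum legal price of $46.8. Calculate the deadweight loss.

Competitive equilibrium: 66.2 − 2.125Q = 40.1 + 6.1Q → Q* = 3.1733, P* = 59.4568.
At the ceiling P = 46.8, quantity supplied = (46.8 − 40.1)/6.1 = 1.0984.
Willingness to pay at Q' = 1.0984: 66.2 − 2.125·1.0984 = 63.8659.
ΔQ = 3.1733 − 1.0984 = 2.0749; wedge = 63.8659 − 46.8 = 17.0659.
The triangle = ½ × 2.0749 × 17.0659 = $17.71 thousand.

$17.71 thousand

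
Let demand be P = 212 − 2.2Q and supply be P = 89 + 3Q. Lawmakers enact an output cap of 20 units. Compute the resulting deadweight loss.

Competitive equilibrium: 212 − 2.2Q = 89 + 3Q → Q* = 23.6538, P* = 159.9615.
At Q = 20: demand price = 212 − 2.2·20 = 168; supply price = 89 + 3·20 = 149.
ΔQ = 23.6538 − 20 = 3.6538; wedge = 168 − 149 = 19.
Deadweight loss = ½ × 3.6538 × 19 = 34.71.

34.71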